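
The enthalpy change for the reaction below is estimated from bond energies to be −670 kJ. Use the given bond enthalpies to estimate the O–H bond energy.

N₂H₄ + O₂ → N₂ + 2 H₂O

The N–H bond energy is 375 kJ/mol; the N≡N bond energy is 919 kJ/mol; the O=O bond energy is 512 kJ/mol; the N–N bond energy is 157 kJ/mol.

D(O–H) ≈ 480 kJ/mol

Let D be the O–H bond energy.
Σ(broken) = 4×375 + 1×157 + 1×512 = 2169
Σ(formed) = 1×919 + 4×D = 919 + 4D
ΔH = Σ(broken) − Σ(formed) = (2169) − (919 + 4D) = +1250 − 4D
Setting this equal to −670 kJ gives 4D = 1920, so D = 480 kJ/mol.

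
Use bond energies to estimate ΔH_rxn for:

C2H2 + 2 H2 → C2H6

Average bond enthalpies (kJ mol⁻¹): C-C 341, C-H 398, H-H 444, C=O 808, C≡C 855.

Bonds broken (reactants):
  C≡C: 1 × 855 = 855
  C-H: 2 × 398 = 796
  H-H: 2 × 444 = 888
  Σ(broken) = 2539 kJ
Bonds formed (products):
  C-C: 1 × 341 = 341
  C-H: 6 × 398 = 2388
  Σ(formed) = 2729 kJ
ΔH = Σ(broken) − Σ(formed) = 2539 − 2729 = −190 kJ

ΔH ≈ −190 kJ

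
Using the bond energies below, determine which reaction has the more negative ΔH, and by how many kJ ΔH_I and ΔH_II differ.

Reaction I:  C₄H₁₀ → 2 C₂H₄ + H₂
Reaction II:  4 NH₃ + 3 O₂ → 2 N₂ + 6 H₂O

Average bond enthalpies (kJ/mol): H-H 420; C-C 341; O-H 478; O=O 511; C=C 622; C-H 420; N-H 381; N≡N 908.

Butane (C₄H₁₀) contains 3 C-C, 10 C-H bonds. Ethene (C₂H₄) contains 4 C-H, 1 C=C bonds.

Reaction II, by 1646 kJ

Reaction I:
  Bonds broken (reactants):
    C-C: 3 × 341 = 1023
    C-H: 10 × 420 = 4200
    Σ(broken) = 5223 kJ
  Bonds formed (products):
    C-H: 8 × 420 = 3360
    C=C: 2 × 622 = 1244
    H-H: 1 × 420 = 420
    Σ(formed) = 5024 kJ
  ΔH_I = 5223 − 5024 = +199 kJ
Reaction II:
  Bonds broken (reactants):
    N-H: 12 × 381 = 4572
    O=O: 3 × 511 = 1533
    Σ(broken) = 6105 kJ
  Bonds formed (products):
    N≡N: 2 × 908 = 1816
    O-H: 12 × 478 = 5736
    Σ(formed) = 7552 kJ
  ΔH_II = 6105 − 7552 = −1447 kJ
ΔH_I − ΔH_II = +1646 kJ, so reaction II has the more negative ΔH; |ΔH_I − ΔH_II| = 1646 kJ.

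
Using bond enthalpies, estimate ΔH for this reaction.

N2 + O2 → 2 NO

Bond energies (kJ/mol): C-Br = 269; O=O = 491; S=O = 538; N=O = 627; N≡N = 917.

ΔH ≈ +154 kJ

Bonds broken (reactants):
  N≡N: 1 × 917 = 917
  O=O: 1 × 491 = 491
  Σ(broken) = 1408 kJ
Bonds formed (products):
  N=O: 2 × 627 = 1254
  Σ(formed) = 1254 kJ
ΔH = Σ(broken) − Σ(formed) = 1408 − 1254 = +154 kJ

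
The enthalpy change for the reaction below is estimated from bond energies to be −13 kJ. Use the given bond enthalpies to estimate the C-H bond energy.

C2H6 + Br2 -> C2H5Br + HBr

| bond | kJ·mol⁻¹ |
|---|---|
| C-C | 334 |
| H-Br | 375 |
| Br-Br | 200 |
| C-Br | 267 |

D(C-H) ≈ 429 kJ/mol

Let D be the C-H bond energy.
Σ(broken) = 1×200 + 1×334 + 6×D = 534 + 6D
Σ(formed) = 1×267 + 1×334 + 5×D + 1×375 = 976 + 5D
ΔH = Σ(broken) − Σ(formed) = (534 + 6D) − (976 + 5D) = −442 + D
Setting this equal to −13 kJ gives D = 429 kJ/mol.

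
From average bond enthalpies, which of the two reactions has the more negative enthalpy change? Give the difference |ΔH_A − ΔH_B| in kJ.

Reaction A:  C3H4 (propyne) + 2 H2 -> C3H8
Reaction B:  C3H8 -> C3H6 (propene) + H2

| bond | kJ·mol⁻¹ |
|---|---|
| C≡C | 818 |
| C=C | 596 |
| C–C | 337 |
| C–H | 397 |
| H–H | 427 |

Reaction A:
  Bonds broken (reactants):
    C≡C: 1 × 818 = 818
    C–C: 1 × 337 = 337
    C–H: 4 × 397 = 1588
    H–H: 2 × 427 = 854
    Σ(broken) = 3597 kJ
  Bonds formed (products):
    C–C: 2 × 337 = 674
    C–H: 8 × 397 = 3176
    Σ(formed) = 3850 kJ
  ΔH_A = 3597 − 3850 = −253 kJ
Reaction B:
  Bonds broken (reactants):
    C–C: 2 × 337 = 674
    C–H: 8 × 397 = 3176
    Σ(broken) = 3850 kJ
  Bonds formed (products):
    C–C: 1 × 337 = 337
    C–H: 6 × 397 = 2382
    C=C: 1 × 596 = 596
    H–H: 1 × 427 = 427
    Σ(formed) = 3742 kJ
  ΔH_B = 3850 − 3742 = +108 kJ
ΔH_A − ΔH_B = −361 kJ, so reaction A has the more negative ΔH; |ΔH_A − ΔH_B| = 361 kJ.

Reaction A, by 361 kJ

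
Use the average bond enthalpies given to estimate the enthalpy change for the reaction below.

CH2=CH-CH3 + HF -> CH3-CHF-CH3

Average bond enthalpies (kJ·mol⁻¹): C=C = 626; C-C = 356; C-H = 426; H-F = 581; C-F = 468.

ΔH ≈ −43 kJ

Bonds broken (reactants):
  C-C: 1 × 356 = 356
  C-H: 6 × 426 = 2556
  C=C: 1 × 626 = 626
  H-F: 1 × 581 = 581
  Σ(broken) = 4119 kJ
Bonds formed (products):
  C-C: 2 × 356 = 712
  C-F: 1 × 468 = 468
  C-H: 7 × 426 = 2982
  Σ(formed) = 4162 kJ
ΔH = Σ(broken) − Σ(formed) = 4119 − 4162 = −43 kJ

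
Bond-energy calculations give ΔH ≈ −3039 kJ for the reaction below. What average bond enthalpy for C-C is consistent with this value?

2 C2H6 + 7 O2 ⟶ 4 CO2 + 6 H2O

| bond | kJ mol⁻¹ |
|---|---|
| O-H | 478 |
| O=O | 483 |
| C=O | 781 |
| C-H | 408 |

Let D be the C-C bond energy.
Σ(broken) = 2×D + 12×408 + 7×483 = 8277 + 2D
Σ(formed) = 8×781 + 12×478 = 11984
ΔH = Σ(broken) − Σ(formed) = (8277 + 2D) − (11984) = −3707 + 2D
Setting this equal to −3039 kJ gives 2D = 668, so D = 334 kJ/mol.

D(C-C) ≈ 334 kJ/mol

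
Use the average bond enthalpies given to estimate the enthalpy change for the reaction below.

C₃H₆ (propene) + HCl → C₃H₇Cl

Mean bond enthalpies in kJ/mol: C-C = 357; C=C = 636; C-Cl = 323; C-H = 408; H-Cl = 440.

Bonds broken (reactants):
  C-C: 1 × 357 = 357
  C-H: 6 × 408 = 2448
  C=C: 1 × 636 = 636
  H-Cl: 1 × 440 = 440
  Σ(broken) = 3881 kJ
Bonds formed (products):
  C-C: 2 × 357 = 714
  C-Cl: 1 × 323 = 323
  C-H: 7 × 408 = 2856
  Σ(formed) = 3893 kJ
ΔH = Σ(broken) − Σ(formed) = 3881 − 3893 = −12 kJ

ΔH ≈ −12 kJ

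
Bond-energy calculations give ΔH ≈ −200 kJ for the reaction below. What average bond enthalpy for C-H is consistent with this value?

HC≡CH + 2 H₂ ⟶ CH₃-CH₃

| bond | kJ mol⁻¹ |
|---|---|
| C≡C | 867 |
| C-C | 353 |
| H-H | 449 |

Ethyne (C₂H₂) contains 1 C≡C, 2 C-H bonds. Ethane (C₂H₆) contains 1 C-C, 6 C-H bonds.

Let D be the C-H bond energy.
Σ(broken) = 1×867 + 2×D + 2×449 = 1765 + 2D
Σ(formed) = 1×353 + 6×D = 353 + 6D
ΔH = Σ(broken) − Σ(formed) = (1765 + 2D) − (353 + 6D) = +1412 − 4D
Setting this equal to −200 kJ gives 4D = 1612, so D = 403 kJ/mol.

D(C-H) ≈ 403 kJ/mol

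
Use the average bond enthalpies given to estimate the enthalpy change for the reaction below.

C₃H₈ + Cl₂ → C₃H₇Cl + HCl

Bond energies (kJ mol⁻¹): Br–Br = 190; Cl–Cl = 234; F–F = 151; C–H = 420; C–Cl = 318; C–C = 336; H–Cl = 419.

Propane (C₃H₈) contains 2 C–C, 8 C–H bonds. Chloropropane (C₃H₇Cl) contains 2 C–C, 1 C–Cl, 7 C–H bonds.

ΔH ≈ −83 kJ

Bonds broken (reactants):
  C–C: 2 × 336 = 672
  C–H: 8 × 420 = 3360
  Cl–Cl: 1 × 234 = 234
  Σ(broken) = 4266 kJ
Bonds formed (products):
  C–C: 2 × 336 = 672
  C–Cl: 1 × 318 = 318
  C–H: 7 × 420 = 2940
  H–Cl: 1 × 419 = 419
  Σ(formed) = 4349 kJ
ΔH = Σ(broken) − Σ(formed) = 4266 − 4349 = −83 kJ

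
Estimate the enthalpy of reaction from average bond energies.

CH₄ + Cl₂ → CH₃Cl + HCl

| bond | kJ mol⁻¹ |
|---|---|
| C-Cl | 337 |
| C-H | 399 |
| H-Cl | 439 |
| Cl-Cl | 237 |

Bonds broken (reactants):
  C-H: 4 × 399 = 1596
  Cl-Cl: 1 × 237 = 237
  Σ(broken) = 1833 kJ
Bonds formed (products):
  C-Cl: 1 × 337 = 337
  C-H: 3 × 399 = 1197
  H-Cl: 1 × 439 = 439
  Σ(formed) = 1973 kJ
ΔH = Σ(broken) − Σ(formed) = 1833 − 1973 = −140 kJ

ΔH ≈ −140 kJ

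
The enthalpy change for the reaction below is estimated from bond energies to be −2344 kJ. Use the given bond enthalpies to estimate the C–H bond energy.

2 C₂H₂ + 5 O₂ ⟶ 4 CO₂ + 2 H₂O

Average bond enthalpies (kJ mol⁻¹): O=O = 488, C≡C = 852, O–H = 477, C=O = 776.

Let D be the C–H bond energy.
Σ(broken) = 2×852 + 4×D + 5×488 = 4144 + 4D
Σ(formed) = 8×776 + 4×477 = 8116
ΔH = Σ(broken) − Σ(formed) = (4144 + 4D) − (8116) = −3972 + 4D
Setting this equal to −2344 kJ gives 4D = 1628, so D = 407 kJ/mol.

D(C–H) ≈ 407 kJ/mol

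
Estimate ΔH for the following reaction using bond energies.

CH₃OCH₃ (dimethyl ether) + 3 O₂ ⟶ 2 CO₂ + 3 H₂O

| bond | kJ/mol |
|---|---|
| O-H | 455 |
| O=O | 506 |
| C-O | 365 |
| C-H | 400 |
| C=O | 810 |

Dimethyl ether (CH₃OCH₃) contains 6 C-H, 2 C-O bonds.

ΔH ≈ −1322 kJ

Bonds broken (reactants):
  C-H: 6 × 400 = 2400
  C-O: 2 × 365 = 730
  O=O: 3 × 506 = 1518
  Σ(broken) = 4648 kJ
Bonds formed (products):
  C=O: 4 × 810 = 3240
  O-H: 6 × 455 = 2730
  Σ(formed) = 5970 kJ
ΔH = Σ(broken) − Σ(formed) = 4648 − 5970 = −1322 kJ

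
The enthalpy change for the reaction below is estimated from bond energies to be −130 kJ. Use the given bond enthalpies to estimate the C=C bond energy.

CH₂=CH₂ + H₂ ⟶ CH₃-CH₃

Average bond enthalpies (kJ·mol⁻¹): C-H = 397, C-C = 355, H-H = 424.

Let D be the C=C bond energy.
Σ(broken) = 4×397 + 1×D + 1×424 = 2012 + D
Σ(formed) = 1×355 + 6×397 = 2737
ΔH = Σ(broken) − Σ(formed) = (2012 + D) − (2737) = −725 + D
Setting this equal to −130 kJ gives D = 595 kJ/mol.

D(C=C) ≈ 595 kJ/mol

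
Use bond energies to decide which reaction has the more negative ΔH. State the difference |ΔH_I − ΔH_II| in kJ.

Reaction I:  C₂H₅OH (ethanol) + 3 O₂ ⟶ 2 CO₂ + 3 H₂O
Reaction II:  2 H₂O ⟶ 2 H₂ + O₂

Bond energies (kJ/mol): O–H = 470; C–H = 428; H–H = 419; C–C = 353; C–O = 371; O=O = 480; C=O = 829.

Reaction I:
  Bonds broken (reactants):
    C–C: 1 × 353 = 353
    C–H: 5 × 428 = 2140
    C–O: 1 × 371 = 371
    O–H: 1 × 470 = 470
    O=O: 3 × 480 = 1440
    Σ(broken) = 4774 kJ
  Bonds formed (products):
    C=O: 4 × 829 = 3316
    O–H: 6 × 470 = 2820
    Σ(formed) = 6136 kJ
  ΔH_I = 4774 − 6136 = −1362 kJ
Reaction II:
  Bonds broken (reactants):
    O–H: 4 × 470 = 1880
    Σ(broken) = 1880 kJ
  Bonds formed (products):
    H–H: 2 × 419 = 838
    O=O: 1 × 480 = 480
    Σ(formed) = 1318 kJ
  ΔH_II = 1880 − 1318 = +562 kJ
ΔH_I − ΔH_II = −1924 kJ, so reaction I has the more negative ΔH; |ΔH_I − ΔH_II| = 1924 kJ.

Reaction I, by 1924 kJ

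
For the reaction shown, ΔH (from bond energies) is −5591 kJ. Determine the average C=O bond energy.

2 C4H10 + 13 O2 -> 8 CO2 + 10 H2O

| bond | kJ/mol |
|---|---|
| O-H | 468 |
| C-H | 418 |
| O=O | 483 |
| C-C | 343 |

D(C=O) ≈ 808 kJ/mol

Let D be the C=O bond energy.
Σ(broken) = 6×343 + 20×418 + 13×483 = 16697
Σ(formed) = 16×D + 20×468 = 9360 + 16D
ΔH = Σ(broken) − Σ(formed) = (16697) − (9360 + 16D) = +7337 − 16D
Setting this equal to −5591 kJ gives 16D = 12928, so D = 808 kJ/mol.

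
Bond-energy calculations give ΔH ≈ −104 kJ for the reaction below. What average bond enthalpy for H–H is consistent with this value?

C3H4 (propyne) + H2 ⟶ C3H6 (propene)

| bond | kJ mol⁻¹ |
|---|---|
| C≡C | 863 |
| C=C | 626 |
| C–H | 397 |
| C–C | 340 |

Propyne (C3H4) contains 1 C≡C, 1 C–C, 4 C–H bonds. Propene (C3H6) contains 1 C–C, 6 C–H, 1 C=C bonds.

Let D be the H–H bond energy.
Σ(broken) = 1×863 + 1×340 + 4×397 + 1×D = 2791 + D
Σ(formed) = 1×340 + 6×397 + 1×626 = 3348
ΔH = Σ(broken) − Σ(formed) = (2791 + D) − (3348) = −557 + D
Setting this equal to −104 kJ gives D = 453 kJ/mol.

D(H–H) ≈ 453 kJ/mol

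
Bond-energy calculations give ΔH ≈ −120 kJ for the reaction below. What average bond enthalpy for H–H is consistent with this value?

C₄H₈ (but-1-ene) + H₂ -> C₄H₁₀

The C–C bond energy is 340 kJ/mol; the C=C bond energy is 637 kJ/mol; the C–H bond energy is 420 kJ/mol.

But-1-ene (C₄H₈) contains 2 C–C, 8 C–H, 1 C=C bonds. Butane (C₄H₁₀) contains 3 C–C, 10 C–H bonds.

Let D be the H–H bond energy.
Σ(broken) = 2×340 + 8×420 + 1×637 + 1×D = 4677 + D
Σ(formed) = 3×340 + 10×420 = 5220
ΔH = Σ(broken) − Σ(formed) = (4677 + D) − (5220) = −543 + D
Setting this equal to −120 kJ gives D = 423 kJ/mol.

D(H–H) ≈ 423 kJ/mol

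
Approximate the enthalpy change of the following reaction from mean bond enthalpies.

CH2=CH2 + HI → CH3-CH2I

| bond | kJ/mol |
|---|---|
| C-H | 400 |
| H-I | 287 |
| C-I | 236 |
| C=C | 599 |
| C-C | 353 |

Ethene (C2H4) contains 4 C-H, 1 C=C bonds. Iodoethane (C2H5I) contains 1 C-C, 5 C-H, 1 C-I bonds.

ΔH ≈ −103 kJ

Bonds broken (reactants):
  C-H: 4 × 400 = 1600
  C=C: 1 × 599 = 599
  H-I: 1 × 287 = 287
  Σ(broken) = 2486 kJ
Bonds formed (products):
  C-C: 1 × 353 = 353
  C-H: 5 × 400 = 2000
  C-I: 1 × 236 = 236
  Σ(formed) = 2589 kJ
ΔH = Σ(broken) − Σ(formed) = 2486 − 2589 = −103 kJ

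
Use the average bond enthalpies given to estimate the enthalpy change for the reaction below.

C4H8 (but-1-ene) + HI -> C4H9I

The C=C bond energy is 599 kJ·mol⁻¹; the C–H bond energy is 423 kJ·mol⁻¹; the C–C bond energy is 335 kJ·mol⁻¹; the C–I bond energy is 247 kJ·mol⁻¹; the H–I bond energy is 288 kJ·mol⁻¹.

ΔH ≈ −118 kJ

Bonds broken (reactants):
  C–C: 2 × 335 = 670
  C–H: 8 × 423 = 3384
  C=C: 1 × 599 = 599
  H–I: 1 × 288 = 288
  Σ(broken) = 4941 kJ
Bonds formed (products):
  C–C: 3 × 335 = 1005
  C–H: 9 × 423 = 3807
  C–I: 1 × 247 = 247
  Σ(formed) = 5059 kJ
ΔH = Σ(broken) − Σ(formed) = 4941 − 5059 = −118 kJ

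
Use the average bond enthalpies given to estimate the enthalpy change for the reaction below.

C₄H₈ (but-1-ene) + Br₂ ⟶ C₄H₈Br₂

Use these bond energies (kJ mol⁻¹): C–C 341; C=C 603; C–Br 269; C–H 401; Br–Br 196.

Bonds broken (reactants):
  Br–Br: 1 × 196 = 196
  C–C: 2 × 341 = 682
  C–H: 8 × 401 = 3208
  C=C: 1 × 603 = 603
  Σ(broken) = 4689 kJ
Bonds formed (products):
  C–Br: 2 × 269 = 538
  C–C: 3 × 341 = 1023
  C–H: 8 × 401 = 3208
  Σ(formed) = 4769 kJ
ΔH = Σ(broken) − Σ(formed) = 4689 − 4769 = −80 kJ

ΔH ≈ −80 kJ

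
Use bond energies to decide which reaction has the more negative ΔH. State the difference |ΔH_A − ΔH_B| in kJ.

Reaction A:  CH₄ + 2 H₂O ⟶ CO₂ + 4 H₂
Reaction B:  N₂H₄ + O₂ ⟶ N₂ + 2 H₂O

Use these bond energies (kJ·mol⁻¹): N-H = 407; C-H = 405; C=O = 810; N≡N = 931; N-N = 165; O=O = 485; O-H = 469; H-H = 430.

Reaction B, by 685 kJ

Reaction A:
  Bonds broken (reactants):
    C-H: 4 × 405 = 1620
    O-H: 4 × 469 = 1876
    Σ(broken) = 3496 kJ
  Bonds formed (products):
    C=O: 2 × 810 = 1620
    H-H: 4 × 430 = 1720
    Σ(formed) = 3340 kJ
  ΔH_A = 3496 − 3340 = +156 kJ
Reaction B:
  Bonds broken (reactants):
    N-H: 4 × 407 = 1628
    N-N: 1 × 165 = 165
    O=O: 1 × 485 = 485
    Σ(broken) = 2278 kJ
  Bonds formed (products):
    N≡N: 1 × 931 = 931
    O-H: 4 × 469 = 1876
    Σ(formed) = 2807 kJ
  ΔH_B = 2278 − 2807 = −529 kJ
ΔH_A − ΔH_B = +685 kJ, so reaction B has the more negative ΔH; |ΔH_A − ΔH_B| = 685 kJ.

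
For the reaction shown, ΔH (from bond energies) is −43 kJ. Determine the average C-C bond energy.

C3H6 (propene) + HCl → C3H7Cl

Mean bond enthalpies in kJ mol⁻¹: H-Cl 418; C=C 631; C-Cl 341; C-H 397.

D(C-C) ≈ 354 kJ/mol

Let D be the C-C bond energy.
Σ(broken) = 1×D + 6×397 + 1×631 + 1×418 = 3431 + D
Σ(formed) = 2×D + 1×341 + 7×397 = 3120 + 2D
ΔH = Σ(broken) − Σ(formed) = (3431 + D) − (3120 + 2D) = +311 − D
Setting this equal to −43 kJ gives D = 354 kJ/mol.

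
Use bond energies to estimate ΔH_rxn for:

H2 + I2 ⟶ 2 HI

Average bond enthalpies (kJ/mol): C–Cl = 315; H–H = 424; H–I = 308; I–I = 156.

ΔH ≈ −36 kJ

Bonds broken (reactants):
  H–H: 1 × 424 = 424
  I–I: 1 × 156 = 156
  Σ(broken) = 580 kJ
Bonds formed (products):
  H–I: 2 × 308 = 616
  Σ(formed) = 616 kJ
ΔH = Σ(broken) − Σ(formed) = 580 − 616 = −36 kJ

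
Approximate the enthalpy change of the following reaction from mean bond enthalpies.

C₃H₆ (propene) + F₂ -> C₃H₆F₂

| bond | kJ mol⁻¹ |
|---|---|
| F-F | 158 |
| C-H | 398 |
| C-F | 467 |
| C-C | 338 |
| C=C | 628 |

Bonds broken (reactants):
  C-C: 1 × 338 = 338
  C-H: 6 × 398 = 2388
  C=C: 1 × 628 = 628
  F-F: 1 × 158 = 158
  Σ(broken) = 3512 kJ
Bonds formed (products):
  C-C: 2 × 338 = 676
  C-F: 2 × 467 = 934
  C-H: 6 × 398 = 2388
  Σ(formed) = 3998 kJ
ΔH = Σ(broken) − Σ(formed) = 3512 − 3998 = −486 kJ

ΔH ≈ −486 kJ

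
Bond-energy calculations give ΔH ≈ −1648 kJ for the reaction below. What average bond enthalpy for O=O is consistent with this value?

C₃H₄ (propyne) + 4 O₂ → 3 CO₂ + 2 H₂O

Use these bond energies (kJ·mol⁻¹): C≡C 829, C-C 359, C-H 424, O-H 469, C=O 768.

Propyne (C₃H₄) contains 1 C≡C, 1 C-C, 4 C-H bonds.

D(O=O) ≈ 488 kJ/mol

Let D be the O=O bond energy.
Σ(broken) = 1×829 + 1×359 + 4×424 + 4×D = 2884 + 4D
Σ(formed) = 6×768 + 4×469 = 6484
ΔH = Σ(broken) − Σ(formed) = (2884 + 4D) − (6484) = −3600 + 4D
Setting this equal to −1648 kJ gives 4D = 1952, so D = 488 kJ/mol.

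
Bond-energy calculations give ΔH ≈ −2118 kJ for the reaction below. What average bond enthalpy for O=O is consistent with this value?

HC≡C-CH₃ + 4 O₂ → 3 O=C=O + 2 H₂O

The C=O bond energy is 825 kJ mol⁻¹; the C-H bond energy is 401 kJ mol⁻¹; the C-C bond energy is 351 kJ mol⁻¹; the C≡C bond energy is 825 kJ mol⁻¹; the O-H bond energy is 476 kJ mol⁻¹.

Let D be the O=O bond energy.
Σ(broken) = 1×825 + 1×351 + 4×401 + 4×D = 2780 + 4D
Σ(formed) = 6×825 + 4×476 = 6854
ΔH = Σ(broken) − Σ(formed) = (2780 + 4D) − (6854) = −4074 + 4D
Setting this equal to −2118 kJ gives 4D = 1956, so D = 489 kJ/mol.

D(O=O) ≈ 489 kJ/mol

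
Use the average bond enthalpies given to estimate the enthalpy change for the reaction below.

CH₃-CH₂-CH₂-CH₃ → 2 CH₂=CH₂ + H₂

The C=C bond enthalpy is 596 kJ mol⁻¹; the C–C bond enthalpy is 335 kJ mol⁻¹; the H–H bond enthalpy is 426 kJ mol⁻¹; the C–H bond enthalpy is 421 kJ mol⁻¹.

ΔH ≈ +229 kJ

Bonds broken (reactants):
  C–C: 3 × 335 = 1005
  C–H: 10 × 421 = 4210
  Σ(broken) = 5215 kJ
Bonds formed (products):
  C–H: 8 × 421 = 3368
  C=C: 2 × 596 = 1192
  H–H: 1 × 426 = 426
  Σ(formed) = 4986 kJ
ΔH = Σ(broken) − Σ(formed) = 5215 − 4986 = +229 kJ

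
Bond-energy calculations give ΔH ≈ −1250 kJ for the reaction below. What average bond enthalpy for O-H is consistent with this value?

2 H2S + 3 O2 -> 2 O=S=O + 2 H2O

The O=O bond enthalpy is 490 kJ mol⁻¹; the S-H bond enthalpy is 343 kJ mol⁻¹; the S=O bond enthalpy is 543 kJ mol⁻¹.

Let D be the O-H bond energy.
Σ(broken) = 3×490 + 4×343 = 2842
Σ(formed) = 4×D + 4×543 = 2172 + 4D
ΔH = Σ(broken) − Σ(formed) = (2842) − (2172 + 4D) = +670 − 4D
Setting this equal to −1250 kJ gives 4D = 1920, so D = 480 kJ/mol.

D(O-H) ≈ 480 kJ/mol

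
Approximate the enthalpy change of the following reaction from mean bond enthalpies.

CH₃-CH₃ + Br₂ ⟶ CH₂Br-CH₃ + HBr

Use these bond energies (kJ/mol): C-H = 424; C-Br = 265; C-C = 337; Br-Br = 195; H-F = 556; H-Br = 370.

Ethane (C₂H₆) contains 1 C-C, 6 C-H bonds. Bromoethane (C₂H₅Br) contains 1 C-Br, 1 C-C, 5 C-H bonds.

Bonds broken (reactants):
  Br-Br: 1 × 195 = 195
  C-C: 1 × 337 = 337
  C-H: 6 × 424 = 2544
  Σ(broken) = 3076 kJ
Bonds formed (products):
  C-Br: 1 × 265 = 265
  C-C: 1 × 337 = 337
  C-H: 5 × 424 = 2120
  H-Br: 1 × 370 = 370
  Σ(formed) = 3092 kJ
ΔH = Σ(broken) − Σ(formed) = 3076 − 3092 = −16 kJ

ΔH ≈ −16 kJ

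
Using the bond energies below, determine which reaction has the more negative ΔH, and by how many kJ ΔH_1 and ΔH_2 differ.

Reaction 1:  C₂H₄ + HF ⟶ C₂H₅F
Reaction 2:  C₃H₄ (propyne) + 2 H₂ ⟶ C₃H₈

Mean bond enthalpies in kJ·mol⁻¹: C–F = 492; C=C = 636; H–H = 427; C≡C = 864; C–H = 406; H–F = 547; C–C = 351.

Reaction 1:
  Bonds broken (reactants):
    C–H: 4 × 406 = 1624
    C=C: 1 × 636 = 636
    H–F: 1 × 547 = 547
    Σ(broken) = 2807 kJ
  Bonds formed (products):
    C–C: 1 × 351 = 351
    C–F: 1 × 492 = 492
    C–H: 5 × 406 = 2030
    Σ(formed) = 2873 kJ
  ΔH_1 = 2807 − 2873 = −66 kJ
Reaction 2:
  Bonds broken (reactants):
    C≡C: 1 × 864 = 864
    C–C: 1 × 351 = 351
    C–H: 4 × 406 = 1624
    H–H: 2 × 427 = 854
    Σ(broken) = 3693 kJ
  Bonds formed (products):
    C–C: 2 × 351 = 702
    C–H: 8 × 406 = 3248
    Σ(formed) = 3950 kJ
  ΔH_2 = 3693 − 3950 = −257 kJ
ΔH_1 − ΔH_2 = +191 kJ, so reaction 2 has the more negative ΔH; |ΔH_1 − ΔH_2| = 191 kJ.

Reaction 2, by 191 kJ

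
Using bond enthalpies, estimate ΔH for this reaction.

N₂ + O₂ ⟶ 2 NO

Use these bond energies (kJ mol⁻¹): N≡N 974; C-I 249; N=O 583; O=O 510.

ΔH ≈ +318 kJ

Bonds broken (reactants):
  N≡N: 1 × 974 = 974
  O=O: 1 × 510 = 510
  Σ(broken) = 1484 kJ
Bonds formed (products):
  N=O: 2 × 583 = 1166
  Σ(formed) = 1166 kJ
ΔH = Σ(broken) − Σ(formed) = 1484 − 1166 = +318 kJ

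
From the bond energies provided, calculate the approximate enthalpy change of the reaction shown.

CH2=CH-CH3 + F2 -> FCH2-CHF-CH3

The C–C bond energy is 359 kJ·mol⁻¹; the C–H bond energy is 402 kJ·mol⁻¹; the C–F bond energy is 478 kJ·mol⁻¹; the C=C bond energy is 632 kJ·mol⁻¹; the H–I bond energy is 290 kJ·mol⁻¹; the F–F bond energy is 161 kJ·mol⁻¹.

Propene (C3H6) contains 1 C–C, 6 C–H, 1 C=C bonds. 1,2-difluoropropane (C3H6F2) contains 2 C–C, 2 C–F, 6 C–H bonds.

Bonds broken (reactants):
  C–C: 1 × 359 = 359
  C–H: 6 × 402 = 2412
  C=C: 1 × 632 = 632
  F–F: 1 × 161 = 161
  Σ(broken) = 3564 kJ
Bonds formed (products):
  C–C: 2 × 359 = 718
  C–F: 2 × 478 = 956
  C–H: 6 × 402 = 2412
  Σ(formed) = 4086 kJ
ΔH = Σ(broken) − Σ(formed) = 3564 − 4086 = −522 kJ

ΔH ≈ −522 kJ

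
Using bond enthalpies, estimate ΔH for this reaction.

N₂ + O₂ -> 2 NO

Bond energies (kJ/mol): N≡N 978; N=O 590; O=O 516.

Bonds broken (reactants):
  N≡N: 1 × 978 = 978
  O=O: 1 × 516 = 516
  Σ(broken) = 1494 kJ
Bonds formed (products):
  N=O: 2 × 590 = 1180
  Σ(formed) = 1180 kJ
ΔH = Σ(broken) − Σ(formed) = 1494 − 1180 = +314 kJ

ΔH ≈ +314 kJ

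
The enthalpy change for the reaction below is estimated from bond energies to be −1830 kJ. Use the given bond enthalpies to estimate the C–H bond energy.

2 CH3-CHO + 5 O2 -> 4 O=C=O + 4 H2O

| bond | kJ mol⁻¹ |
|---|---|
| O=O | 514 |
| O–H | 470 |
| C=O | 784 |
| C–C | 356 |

Let D be the C–H bond energy.
Σ(broken) = 2×356 + 8×D + 2×784 + 5×514 = 4850 + 8D
Σ(formed) = 8×784 + 8×470 = 10032
ΔH = Σ(broken) − Σ(formed) = (4850 + 8D) − (10032) = −5182 + 8D
Setting this equal to −1830 kJ gives 8D = 3352, so D = 419 kJ/mol.

D(C–H) ≈ 419 kJ/mol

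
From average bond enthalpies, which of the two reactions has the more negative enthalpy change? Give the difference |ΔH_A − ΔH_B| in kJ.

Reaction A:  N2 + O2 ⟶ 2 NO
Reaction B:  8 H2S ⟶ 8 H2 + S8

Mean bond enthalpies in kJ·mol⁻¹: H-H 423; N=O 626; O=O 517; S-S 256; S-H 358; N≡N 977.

Reaction A:
  Bonds broken (reactants):
    N≡N: 1 × 977 = 977
    O=O: 1 × 517 = 517
    Σ(broken) = 1494 kJ
  Bonds formed (products):
    N=O: 2 × 626 = 1252
    Σ(formed) = 1252 kJ
  ΔH_A = 1494 − 1252 = +242 kJ
Reaction B:
  Bonds broken (reactants):
    S-H: 16 × 358 = 5728
    Σ(broken) = 5728 kJ
  Bonds formed (products):
    H-H: 8 × 423 = 3384
    S-S: 8 × 256 = 2048
    Σ(formed) = 5432 kJ
  ΔH_B = 5728 − 5432 = +296 kJ
ΔH_A − ΔH_B = −54 kJ, so reaction A has the more negative ΔH; |ΔH_A − ΔH_B| = 54 kJ.

Reaction A, by 54 kJ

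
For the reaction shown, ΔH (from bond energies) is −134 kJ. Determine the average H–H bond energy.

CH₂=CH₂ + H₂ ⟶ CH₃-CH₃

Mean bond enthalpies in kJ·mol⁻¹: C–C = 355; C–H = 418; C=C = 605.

Let D be the H–H bond energy.
Σ(broken) = 4×418 + 1×605 + 1×D = 2277 + D
Σ(formed) = 1×355 + 6×418 = 2863
ΔH = Σ(broken) − Σ(formed) = (2277 + D) − (2863) = −586 + D
Setting this equal to −134 kJ gives D = 452 kJ/mol.

D(H–H) ≈ 452 kJ/mol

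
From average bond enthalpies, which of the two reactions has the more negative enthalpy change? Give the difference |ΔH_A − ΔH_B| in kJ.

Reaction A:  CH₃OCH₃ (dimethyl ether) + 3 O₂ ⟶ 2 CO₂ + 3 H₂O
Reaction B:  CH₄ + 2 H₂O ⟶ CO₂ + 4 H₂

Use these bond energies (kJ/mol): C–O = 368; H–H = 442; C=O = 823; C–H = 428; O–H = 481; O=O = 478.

Reaction A, by 1662 kJ

Reaction A:
  Bonds broken (reactants):
    C–H: 6 × 428 = 2568
    C–O: 2 × 368 = 736
    O=O: 3 × 478 = 1434
    Σ(broken) = 4738 kJ
  Bonds formed (products):
    C=O: 4 × 823 = 3292
    O–H: 6 × 481 = 2886
    Σ(formed) = 6178 kJ
  ΔH_A = 4738 − 6178 = −1440 kJ
Reaction B:
  Bonds broken (reactants):
    C–H: 4 × 428 = 1712
    O–H: 4 × 481 = 1924
    Σ(broken) = 3636 kJ
  Bonds formed (products):
    C=O: 2 × 823 = 1646
    H–H: 4 × 442 = 1768
    Σ(formed) = 3414 kJ
  ΔH_B = 3636 − 3414 = +222 kJ
ΔH_A − ΔH_B = −1662 kJ, so reaction A has the more negative ΔH; |ΔH_A − ΔH_B| = 1662 kJ.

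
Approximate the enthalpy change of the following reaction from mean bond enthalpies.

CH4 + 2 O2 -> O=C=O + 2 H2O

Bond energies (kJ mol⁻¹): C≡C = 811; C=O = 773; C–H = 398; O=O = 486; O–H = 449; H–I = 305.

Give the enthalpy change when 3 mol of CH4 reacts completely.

Bonds broken (reactants):
  C–H: 4 × 398 = 1592
  O=O: 2 × 486 = 972
  Σ(broken) = 2564 kJ
Bonds formed (products):
  C=O: 2 × 773 = 1546
  O–H: 4 × 449 = 1796
  Σ(formed) = 3342 kJ
ΔH = Σ(broken) − Σ(formed) = 2564 − 3342 = −778 kJ
For 3× the reaction as written: 3 × (−778) = −2334 kJ

ΔH = −2334 kJ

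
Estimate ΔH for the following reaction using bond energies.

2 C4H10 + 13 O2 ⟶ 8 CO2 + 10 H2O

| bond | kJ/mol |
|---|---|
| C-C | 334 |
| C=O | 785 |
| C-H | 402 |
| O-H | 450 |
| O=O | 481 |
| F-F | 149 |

Bonds broken (reactants):
  C-C: 6 × 334 = 2004
  C-H: 20 × 402 = 8040
  O=O: 13 × 481 = 6253
  Σ(broken) = 16297 kJ
Bonds formed (products):
  C=O: 16 × 785 = 12560
  O-H: 20 × 450 = 9000
  Σ(formed) = 21560 kJ
ΔH = Σ(broken) − Σ(formed) = 16297 − 21560 = −5263 kJ

ΔH ≈ −5263 kJ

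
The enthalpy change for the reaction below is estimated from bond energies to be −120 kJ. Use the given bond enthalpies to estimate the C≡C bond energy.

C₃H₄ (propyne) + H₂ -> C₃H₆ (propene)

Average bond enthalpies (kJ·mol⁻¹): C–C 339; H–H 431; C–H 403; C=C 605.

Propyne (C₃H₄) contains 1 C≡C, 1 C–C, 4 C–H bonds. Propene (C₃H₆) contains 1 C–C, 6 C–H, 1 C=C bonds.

Let D be the C≡C bond energy.
Σ(broken) = 1×D + 1×339 + 4×403 + 1×431 = 2382 + D
Σ(formed) = 1×339 + 6×403 + 1×605 = 3362
ΔH = Σ(broken) − Σ(formed) = (2382 + D) − (3362) = −980 + D
Setting this equal to −120 kJ gives D = 860 kJ/mol.

D(C≡C) ≈ 860 kJ/mol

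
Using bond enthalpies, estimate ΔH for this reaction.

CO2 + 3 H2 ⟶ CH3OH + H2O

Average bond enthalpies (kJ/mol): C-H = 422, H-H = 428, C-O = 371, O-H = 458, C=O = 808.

Bonds broken (reactants):
  C=O: 2 × 808 = 1616
  H-H: 3 × 428 = 1284
  Σ(broken) = 2900 kJ
Bonds formed (products):
  C-H: 3 × 422 = 1266
  C-O: 1 × 371 = 371
  O-H: 3 × 458 = 1374
  Σ(formed) = 3011 kJ
ΔH = Σ(broken) − Σ(formed) = 2900 − 3011 = −111 kJ

ΔH ≈ −111 kJ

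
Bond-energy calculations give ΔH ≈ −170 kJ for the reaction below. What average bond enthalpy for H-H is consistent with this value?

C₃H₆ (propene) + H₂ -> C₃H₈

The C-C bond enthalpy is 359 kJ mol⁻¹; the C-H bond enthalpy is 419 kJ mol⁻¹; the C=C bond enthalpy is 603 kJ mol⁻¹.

Let D be the H-H bond energy.
Σ(broken) = 1×359 + 6×419 + 1×603 + 1×D = 3476 + D
Σ(formed) = 2×359 + 8×419 = 4070
ΔH = Σ(broken) − Σ(formed) = (3476 + D) − (4070) = −594 + D
Setting this equal to −170 kJ gives D = 424 kJ/mol.

D(H-H) ≈ 424 kJ/mol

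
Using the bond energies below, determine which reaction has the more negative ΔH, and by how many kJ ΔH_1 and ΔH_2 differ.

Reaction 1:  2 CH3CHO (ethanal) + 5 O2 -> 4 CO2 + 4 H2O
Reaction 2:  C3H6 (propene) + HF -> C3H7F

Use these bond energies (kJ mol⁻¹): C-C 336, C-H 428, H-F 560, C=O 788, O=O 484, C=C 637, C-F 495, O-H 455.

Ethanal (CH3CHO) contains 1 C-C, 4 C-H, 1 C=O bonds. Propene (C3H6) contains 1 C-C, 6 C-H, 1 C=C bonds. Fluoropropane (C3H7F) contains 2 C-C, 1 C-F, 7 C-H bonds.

Reaction 1:
  Bonds broken (reactants):
    C-C: 2 × 336 = 672
    C-H: 8 × 428 = 3424
    C=O: 2 × 788 = 1576
    O=O: 5 × 484 = 2420
    Σ(broken) = 8092 kJ
  Bonds formed (products):
    C=O: 8 × 788 = 6304
    O-H: 8 × 455 = 3640
    Σ(formed) = 9944 kJ
  ΔH_1 = 8092 − 9944 = −1852 kJ
Reaction 2:
  Bonds broken (reactants):
    C-C: 1 × 336 = 336
    C-H: 6 × 428 = 2568
    C=C: 1 × 637 = 637
    H-F: 1 × 560 = 560
    Σ(broken) = 4101 kJ
  Bonds formed (products):
    C-C: 2 × 336 = 672
    C-F: 1 × 495 = 495
    C-H: 7 × 428 = 2996
    Σ(formed) = 4163 kJ
  ΔH_2 = 4101 − 4163 = −62 kJ
ΔH_1 − ΔH_2 = −1790 kJ, so reaction 1 has the more negative ΔH; |ΔH_1 − ΔH_2| = 1790 kJ.

Reaction 1, by 1790 kJ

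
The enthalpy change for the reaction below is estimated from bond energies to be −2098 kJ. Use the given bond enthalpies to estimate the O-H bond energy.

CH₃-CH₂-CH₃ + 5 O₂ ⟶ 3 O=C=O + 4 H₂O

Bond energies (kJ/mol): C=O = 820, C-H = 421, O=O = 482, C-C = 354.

Let D be the O-H bond energy.
Σ(broken) = 2×354 + 8×421 + 5×482 = 6486
Σ(formed) = 6×820 + 8×D = 4920 + 8D
ΔH = Σ(broken) − Σ(formed) = (6486) − (4920 + 8D) = +1566 − 8D
Setting this equal to −2098 kJ gives 8D = 3664, so D = 458 kJ/mol.

D(O-H) ≈ 458 kJ/mol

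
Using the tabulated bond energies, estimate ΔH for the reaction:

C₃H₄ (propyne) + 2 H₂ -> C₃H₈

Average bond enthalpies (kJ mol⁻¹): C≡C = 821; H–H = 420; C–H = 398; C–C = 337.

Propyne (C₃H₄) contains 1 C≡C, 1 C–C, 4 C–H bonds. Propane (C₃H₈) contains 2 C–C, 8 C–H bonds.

Bonds broken (reactants):
  C≡C: 1 × 821 = 821
  C–C: 1 × 337 = 337
  C–H: 4 × 398 = 1592
  H–H: 2 × 420 = 840
  Σ(broken) = 3590 kJ
Bonds formed (products):
  C–C: 2 × 337 = 674
  C–H: 8 × 398 = 3184
  Σ(formed) = 3858 kJ
ΔH = Σ(broken) − Σ(formed) = 3590 − 3858 = −268 kJ

ΔH ≈ −268 kJ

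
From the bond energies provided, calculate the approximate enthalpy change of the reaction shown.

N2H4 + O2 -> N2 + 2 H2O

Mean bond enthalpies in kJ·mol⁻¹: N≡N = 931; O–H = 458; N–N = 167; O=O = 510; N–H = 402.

Bonds broken (reactants):
  N–H: 4 × 402 = 1608
  N–N: 1 × 167 = 167
  O=O: 1 × 510 = 510
  Σ(broken) = 2285 kJ
Bonds formed (products):
  N≡N: 1 × 931 = 931
  O–H: 4 × 458 = 1832
  Σ(formed) = 2763 kJ
ΔH = Σ(broken) − Σ(formed) = 2285 − 2763 = −478 kJ

ΔH ≈ −478 kJ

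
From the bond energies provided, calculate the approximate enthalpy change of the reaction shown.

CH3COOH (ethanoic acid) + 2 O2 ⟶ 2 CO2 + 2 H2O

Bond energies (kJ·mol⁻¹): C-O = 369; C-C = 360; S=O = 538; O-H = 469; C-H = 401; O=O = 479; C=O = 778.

ΔH ≈ −851 kJ

Bonds broken (reactants):
  C-C: 1 × 360 = 360
  C-H: 3 × 401 = 1203
  C-O: 1 × 369 = 369
  C=O: 1 × 778 = 778
  O-H: 1 × 469 = 469
  O=O: 2 × 479 = 958
  Σ(broken) = 4137 kJ
Bonds formed (products):
  C=O: 4 × 778 = 3112
  O-H: 4 × 469 = 1876
  Σ(formed) = 4988 kJ
ΔH = Σ(broken) − Σ(formed) = 4137 − 4988 = −851 kJ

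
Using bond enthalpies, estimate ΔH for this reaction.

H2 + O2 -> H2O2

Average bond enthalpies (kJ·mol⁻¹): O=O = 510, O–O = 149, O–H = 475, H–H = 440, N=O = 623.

Bonds broken (reactants):
  H–H: 1 × 440 = 440
  O=O: 1 × 510 = 510
  Σ(broken) = 950 kJ
Bonds formed (products):
  O–H: 2 × 475 = 950
  O–O: 1 × 149 = 149
  Σ(formed) = 1099 kJ
ΔH = Σ(broken) − Σ(formed) = 950 − 1099 = −149 kJ

ΔH ≈ −149 kJ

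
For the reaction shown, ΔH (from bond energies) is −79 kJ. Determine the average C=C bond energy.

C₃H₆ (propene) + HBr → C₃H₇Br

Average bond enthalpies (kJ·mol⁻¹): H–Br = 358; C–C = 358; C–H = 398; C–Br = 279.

D(C=C) ≈ 598 kJ/mol

Let D be the C=C bond energy.
Σ(broken) = 1×358 + 6×398 + 1×D + 1×358 = 3104 + D
Σ(formed) = 1×279 + 2×358 + 7×398 = 3781
ΔH = Σ(broken) − Σ(formed) = (3104 + D) − (3781) = −677 + D
Setting this equal to −79 kJ gives D = 598 kJ/mol.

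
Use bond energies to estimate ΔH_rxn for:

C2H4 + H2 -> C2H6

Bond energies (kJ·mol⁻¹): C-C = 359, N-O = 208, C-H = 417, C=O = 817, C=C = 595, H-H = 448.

Bonds broken (reactants):
  C-H: 4 × 417 = 1668
  C=C: 1 × 595 = 595
  H-H: 1 × 448 = 448
  Σ(broken) = 2711 kJ
Bonds formed (products):
  C-C: 1 × 359 = 359
  C-H: 6 × 417 = 2502
  Σ(formed) = 2861 kJ
ΔH = Σ(broken) − Σ(formed) = 2711 − 2861 = −150 kJ

ΔH ≈ −150 kJ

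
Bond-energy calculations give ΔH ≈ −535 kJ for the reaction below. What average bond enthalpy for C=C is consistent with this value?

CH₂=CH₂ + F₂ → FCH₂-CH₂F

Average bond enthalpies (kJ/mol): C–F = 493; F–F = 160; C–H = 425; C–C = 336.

D(C=C) ≈ 627 kJ/mol

Let D be the C=C bond energy.
Σ(broken) = 4×425 + 1×D + 1×160 = 1860 + D
Σ(formed) = 1×336 + 2×493 + 4×425 = 3022
ΔH = Σ(broken) − Σ(formed) = (1860 + D) − (3022) = −1162 + D
Setting this equal to −535 kJ gives D = 627 kJ/mol.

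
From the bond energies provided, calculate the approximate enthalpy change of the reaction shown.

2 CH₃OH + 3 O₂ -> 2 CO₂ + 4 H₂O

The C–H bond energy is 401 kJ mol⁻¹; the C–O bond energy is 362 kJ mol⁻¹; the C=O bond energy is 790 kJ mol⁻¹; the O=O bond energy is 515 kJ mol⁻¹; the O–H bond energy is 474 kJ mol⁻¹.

ΔH ≈ −1329 kJ

Bonds broken (reactants):
  C–H: 6 × 401 = 2406
  C–O: 2 × 362 = 724
  O–H: 2 × 474 = 948
  O=O: 3 × 515 = 1545
  Σ(broken) = 5623 kJ
Bonds formed (products):
  C=O: 4 × 790 = 3160
  O–H: 8 × 474 = 3792
  Σ(formed) = 6952 kJ
ΔH = Σ(broken) − Σ(formed) = 5623 − 6952 = −1329 kJ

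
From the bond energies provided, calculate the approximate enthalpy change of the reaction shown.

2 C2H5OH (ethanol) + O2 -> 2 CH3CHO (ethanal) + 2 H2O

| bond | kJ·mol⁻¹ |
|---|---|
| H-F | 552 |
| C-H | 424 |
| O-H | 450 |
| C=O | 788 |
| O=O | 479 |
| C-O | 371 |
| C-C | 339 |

ΔH ≈ −407 kJ

Bonds broken (reactants):
  C-C: 2 × 339 = 678
  C-H: 10 × 424 = 4240
  C-O: 2 × 371 = 742
  O-H: 2 × 450 = 900
  O=O: 1 × 479 = 479
  Σ(broken) = 7039 kJ
Bonds formed (products):
  C-C: 2 × 339 = 678
  C-H: 8 × 424 = 3392
  C=O: 2 × 788 = 1576
  O-H: 4 × 450 = 1800
  Σ(formed) = 7446 kJ
ΔH = Σ(broken) − Σ(formed) = 7039 − 7446 = −407 kJ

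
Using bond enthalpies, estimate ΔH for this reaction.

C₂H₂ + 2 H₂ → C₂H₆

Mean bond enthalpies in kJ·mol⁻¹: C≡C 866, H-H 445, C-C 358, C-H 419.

ΔH ≈ −278 kJ

Bonds broken (reactants):
  C≡C: 1 × 866 = 866
  C-H: 2 × 419 = 838
  H-H: 2 × 445 = 890
  Σ(broken) = 2594 kJ
Bonds formed (products):
  C-C: 1 × 358 = 358
  C-H: 6 × 419 = 2514
  Σ(formed) = 2872 kJ
ΔH = Σ(broken) − Σ(formed) = 2594 − 2872 = −278 kJ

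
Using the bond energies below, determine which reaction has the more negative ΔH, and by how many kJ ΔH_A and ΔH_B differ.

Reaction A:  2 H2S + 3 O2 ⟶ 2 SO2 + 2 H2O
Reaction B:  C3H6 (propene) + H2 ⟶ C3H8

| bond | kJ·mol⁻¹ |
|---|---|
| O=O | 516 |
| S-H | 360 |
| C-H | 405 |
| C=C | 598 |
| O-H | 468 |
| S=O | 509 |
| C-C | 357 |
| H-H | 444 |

Reaction A, by 795 kJ

Reaction A:
  Bonds broken (reactants):
    O=O: 3 × 516 = 1548
    S-H: 4 × 360 = 1440
    Σ(broken) = 2988 kJ
  Bonds formed (products):
    O-H: 4 × 468 = 1872
    S=O: 4 × 509 = 2036
    Σ(formed) = 3908 kJ
  ΔH_A = 2988 − 3908 = −920 kJ
Reaction B:
  Bonds broken (reactants):
    C-C: 1 × 357 = 357
    C-H: 6 × 405 = 2430
    C=C: 1 × 598 = 598
    H-H: 1 × 444 = 444
    Σ(broken) = 3829 kJ
  Bonds formed (products):
    C-C: 2 × 357 = 714
    C-H: 8 × 405 = 3240
    Σ(formed) = 3954 kJ
  ΔH_B = 3829 − 3954 = −125 kJ
ΔH_A − ΔH_B = −795 kJ, so reaction A has the more negative ΔH; |ΔH_A − ΔH_B| = 795 kJ.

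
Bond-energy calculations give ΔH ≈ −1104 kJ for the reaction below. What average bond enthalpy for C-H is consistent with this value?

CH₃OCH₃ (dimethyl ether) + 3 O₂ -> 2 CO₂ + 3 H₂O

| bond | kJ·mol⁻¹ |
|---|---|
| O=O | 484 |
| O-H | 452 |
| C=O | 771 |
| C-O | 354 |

Let D be the C-H bond energy.
Σ(broken) = 6×D + 2×354 + 3×484 = 2160 + 6D
Σ(formed) = 4×771 + 6×452 = 5796
ΔH = Σ(broken) − Σ(formed) = (2160 + 6D) − (5796) = −3636 + 6D
Setting this equal to −1104 kJ gives 6D = 2532, so D = 422 kJ/mol.

D(C-H) ≈ 422 kJ/mol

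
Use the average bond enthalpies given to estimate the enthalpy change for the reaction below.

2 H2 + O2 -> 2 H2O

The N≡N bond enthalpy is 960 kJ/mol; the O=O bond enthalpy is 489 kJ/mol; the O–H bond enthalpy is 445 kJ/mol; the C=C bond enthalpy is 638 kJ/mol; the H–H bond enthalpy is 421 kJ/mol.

ΔH ≈ −449 kJ

Bonds broken (reactants):
  H–H: 2 × 421 = 842
  O=O: 1 × 489 = 489
  Σ(broken) = 1331 kJ
Bonds formed (products):
  O–H: 4 × 445 = 1780
  Σ(formed) = 1780 kJ
ΔH = Σ(broken) − Σ(formed) = 1331 − 1780 = −449 kJ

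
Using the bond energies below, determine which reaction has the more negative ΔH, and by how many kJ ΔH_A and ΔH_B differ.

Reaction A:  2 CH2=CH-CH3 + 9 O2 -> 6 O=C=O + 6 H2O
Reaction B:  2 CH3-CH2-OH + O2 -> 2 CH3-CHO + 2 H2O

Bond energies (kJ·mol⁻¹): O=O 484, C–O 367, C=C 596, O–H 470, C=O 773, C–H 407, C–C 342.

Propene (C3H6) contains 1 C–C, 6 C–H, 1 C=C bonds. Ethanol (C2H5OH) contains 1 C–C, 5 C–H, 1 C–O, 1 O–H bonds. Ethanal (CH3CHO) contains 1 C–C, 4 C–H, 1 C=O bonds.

Reaction A:
  Bonds broken (reactants):
    C–C: 2 × 342 = 684
    C–H: 12 × 407 = 4884
    C=C: 2 × 596 = 1192
    O=O: 9 × 484 = 4356
    Σ(broken) = 11116 kJ
  Bonds formed (products):
    C=O: 12 × 773 = 9276
    O–H: 12 × 470 = 5640
    Σ(formed) = 14916 kJ
  ΔH_A = 11116 − 14916 = −3800 kJ
Reaction B:
  Bonds broken (reactants):
    C–C: 2 × 342 = 684
    C–H: 10 × 407 = 4070
    C–O: 2 × 367 = 734
    O–H: 2 × 470 = 940
    O=O: 1 × 484 = 484
    Σ(broken) = 6912 kJ
  Bonds formed (products):
    C–C: 2 × 342 = 684
    C–H: 8 × 407 = 3256
    C=O: 2 × 773 = 1546
    O–H: 4 × 470 = 1880
    Σ(formed) = 7366 kJ
  ΔH_B = 6912 − 7366 = −454 kJ
ΔH_A − ΔH_B = −3346 kJ, so reaction A has the more negative ΔH; |ΔH_A − ΔH_B| = 3346 kJ.

Reaction A, by 3346 kJ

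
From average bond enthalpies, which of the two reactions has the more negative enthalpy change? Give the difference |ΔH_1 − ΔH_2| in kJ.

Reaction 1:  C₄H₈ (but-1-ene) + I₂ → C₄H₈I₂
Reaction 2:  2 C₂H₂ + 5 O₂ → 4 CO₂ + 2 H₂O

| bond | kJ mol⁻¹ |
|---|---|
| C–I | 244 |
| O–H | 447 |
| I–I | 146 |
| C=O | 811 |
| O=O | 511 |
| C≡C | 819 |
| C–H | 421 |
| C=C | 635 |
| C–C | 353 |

Reaction 1:
  Bonds broken (reactants):
    C–C: 2 × 353 = 706
    C–H: 8 × 421 = 3368
    C=C: 1 × 635 = 635
    I–I: 1 × 146 = 146
    Σ(broken) = 4855 kJ
  Bonds formed (products):
    C–C: 3 × 353 = 1059
    C–H: 8 × 421 = 3368
    C–I: 2 × 244 = 488
    Σ(formed) = 4915 kJ
  ΔH_1 = 4855 − 4915 = −60 kJ
Reaction 2:
  Bonds broken (reactants):
    C≡C: 2 × 819 = 1638
    C–H: 4 × 421 = 1684
    O=O: 5 × 511 = 2555
    Σ(broken) = 5877 kJ
  Bonds formed (products):
    C=O: 8 × 811 = 6488
    O–H: 4 × 447 = 1788
    Σ(formed) = 8276 kJ
  ΔH_2 = 5877 − 8276 = −2399 kJ
ΔH_1 − ΔH_2 = +2339 kJ, so reaction 2 has the more negative ΔH; |ΔH_1 − ΔH_2| = 2339 kJ.

Reaction 2, by 2339 kJ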